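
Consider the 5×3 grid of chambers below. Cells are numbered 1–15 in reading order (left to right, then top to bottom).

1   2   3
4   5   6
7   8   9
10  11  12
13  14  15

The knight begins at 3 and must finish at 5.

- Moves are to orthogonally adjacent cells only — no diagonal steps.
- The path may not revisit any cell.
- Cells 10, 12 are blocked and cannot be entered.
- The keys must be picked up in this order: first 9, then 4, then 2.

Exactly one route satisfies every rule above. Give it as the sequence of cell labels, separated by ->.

The waypoints must appear in the order 9, 4, 2, with no cell reused.
Route from 3: down 2 to 9, left 2 to 7, up 2 to 1, right 1 to 2, down 1 to 5 — 8 moves in all.
Check: order respected (9 at step 2, 4 at step 5, 2 at step 7).

3 -> 6 -> 9 -> 8 -> 7 -> 4 -> 1 -> 2 -> 5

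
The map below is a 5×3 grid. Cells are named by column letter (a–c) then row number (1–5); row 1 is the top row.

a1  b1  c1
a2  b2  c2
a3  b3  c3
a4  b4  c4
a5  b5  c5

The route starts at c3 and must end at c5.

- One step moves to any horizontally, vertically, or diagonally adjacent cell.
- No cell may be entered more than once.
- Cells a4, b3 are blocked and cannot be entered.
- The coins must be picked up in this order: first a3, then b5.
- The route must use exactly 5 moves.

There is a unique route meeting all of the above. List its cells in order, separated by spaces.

c3 b2 a3 b4 b5 c5

The waypoints must appear in the order a3, b5, with no cell reused.
Route from c3: up-left to b2, down-left to a3, down-right to b4, down to b5, right to c5 — 5 moves in all.
Check: order respected (a3 at step 2, b5 at step 4); 5 moves as required.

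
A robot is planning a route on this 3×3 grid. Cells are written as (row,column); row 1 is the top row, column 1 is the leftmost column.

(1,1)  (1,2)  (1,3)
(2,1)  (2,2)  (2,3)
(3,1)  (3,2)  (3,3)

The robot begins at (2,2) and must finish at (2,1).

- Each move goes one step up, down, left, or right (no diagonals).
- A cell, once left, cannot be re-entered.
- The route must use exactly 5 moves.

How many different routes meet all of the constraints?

Need simple routes of exactly 5 moves from (2,2) to (2,1) (Manhattan distance 1, so 2 moves are spent on a detour and 2 undoing it).
Enumerating: (2,2) (2,3) (1,3) (1,2) (1,1) (2,1) | (2,2) (2,3) (3,3) (3,2) (3,1) (2,1).
That gives 2 routes.

2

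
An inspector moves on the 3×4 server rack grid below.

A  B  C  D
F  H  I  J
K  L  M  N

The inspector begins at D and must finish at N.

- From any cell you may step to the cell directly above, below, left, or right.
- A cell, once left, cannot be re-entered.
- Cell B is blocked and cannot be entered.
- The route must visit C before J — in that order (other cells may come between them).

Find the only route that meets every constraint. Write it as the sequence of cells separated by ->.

D -> C -> I -> J -> N

The waypoints must appear in the order C, J, with no cell reused.
Route from D: left 1 to C, down 1 to I, right 1 to J, down 1 to N — 4 moves in all.
Check: order respected (C at step 1, J at step 3).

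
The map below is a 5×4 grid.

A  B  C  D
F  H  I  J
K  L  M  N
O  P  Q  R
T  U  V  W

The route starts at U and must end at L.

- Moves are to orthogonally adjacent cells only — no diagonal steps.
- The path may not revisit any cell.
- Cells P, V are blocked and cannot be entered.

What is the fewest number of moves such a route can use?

4

The Manhattan distance from U to L is |5−3| + |2−2| = 2, so at least 2 moves are needed.
That bound ignores the blocked cells. Measuring each leg by the fewest moves that actually steer around them (U→L: 4) raises the lower bound to 4.
A route of 4 moves exists: U → T → O → K → L.
Since 4 matches that lower bound, it is optimal.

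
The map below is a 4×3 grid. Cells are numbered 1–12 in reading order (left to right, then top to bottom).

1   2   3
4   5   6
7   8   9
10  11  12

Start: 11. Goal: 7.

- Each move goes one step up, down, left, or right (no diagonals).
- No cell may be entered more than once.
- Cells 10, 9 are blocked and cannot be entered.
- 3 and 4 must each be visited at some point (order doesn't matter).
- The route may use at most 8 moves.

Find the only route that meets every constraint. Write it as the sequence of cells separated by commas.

Any route must reach 3 and 4 and still end at 7 within 8 moves, so the order of the required stops is forced.
Route from 11: 2× up (reaching 5), right to 6, up to 3, 2× left (reaching 1), 2× down (reaching 7) — 8 moves in all.
Check: all required cells visited; 8 ≤ 8 moves.

11, 8, 5, 6, 3, 2, 1, 4, 7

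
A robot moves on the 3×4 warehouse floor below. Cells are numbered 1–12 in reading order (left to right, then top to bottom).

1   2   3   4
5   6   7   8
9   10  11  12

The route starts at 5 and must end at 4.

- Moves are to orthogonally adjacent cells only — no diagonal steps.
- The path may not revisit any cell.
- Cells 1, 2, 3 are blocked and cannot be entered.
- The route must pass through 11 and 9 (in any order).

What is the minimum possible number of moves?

6

Any route passes through 11 and 9 in some order between 5 and 4. Summing Manhattan distances along each leg and taking the cheapest ordering (5 → 9 → 11 → 4) gives a lower bound of 1 + 2 + 3 = 6 moves.
A route of 6 moves achieves this: 5 → 9 → 10 → 11 → 7 → 8 → 4.
Since 6 matches the lower bound, it is optimal.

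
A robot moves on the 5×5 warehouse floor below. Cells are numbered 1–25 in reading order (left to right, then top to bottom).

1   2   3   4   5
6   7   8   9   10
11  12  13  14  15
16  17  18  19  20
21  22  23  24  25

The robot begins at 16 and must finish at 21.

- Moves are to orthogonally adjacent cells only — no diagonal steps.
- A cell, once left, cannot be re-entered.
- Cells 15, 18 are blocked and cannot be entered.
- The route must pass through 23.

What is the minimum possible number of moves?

9

Any route passes through 23 somewhere between 16 and 21. Summing Manhattan distances along the two legs (16 → 23 → 21) gives a lower bound of 3 + 2 = 5 moves.
The shortest route satisfying every rule uses 9 moves: 16 → 11 → 12 → 13 → 14 → 19 → 24 → 23 → 22 → 21.
The bound of 5 isn't tight here; checking systematically, no route of length 5 through 8 satisfies every constraint (on a 4-connected grid the length of any start-to-goal walk has the same parity as the Manhattan bound, so only lengths 5, 7, 9, … need checking), so 9 is the minimum.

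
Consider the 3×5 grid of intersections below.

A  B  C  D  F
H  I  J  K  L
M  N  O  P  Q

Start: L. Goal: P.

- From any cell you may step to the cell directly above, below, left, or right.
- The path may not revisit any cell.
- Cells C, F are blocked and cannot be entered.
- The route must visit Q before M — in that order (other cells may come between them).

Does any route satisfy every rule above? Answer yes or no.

Even ignoring the required order, no revisit-free route from L to P manages to pass through all of Q and M: branching out from L, every path either misses one of them or, having collected them, can no longer reach P without re-entering a cell.

no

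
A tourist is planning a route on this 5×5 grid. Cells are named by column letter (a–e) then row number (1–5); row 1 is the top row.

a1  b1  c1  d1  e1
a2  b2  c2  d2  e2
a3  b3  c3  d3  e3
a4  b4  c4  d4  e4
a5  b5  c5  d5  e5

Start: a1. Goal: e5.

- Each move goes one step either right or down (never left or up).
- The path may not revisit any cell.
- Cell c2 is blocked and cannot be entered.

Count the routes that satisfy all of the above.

40

A right/down-only route from a1 to e5 makes exactly 4 down-moves and 4 right-moves in some order.
With no other constraints that would be C(8,4) = 70 routes.
Subtract routes through each blocked cell (inclusion–exclusion for overlaps): − through c2: 30 → 40.
That gives 40 routes.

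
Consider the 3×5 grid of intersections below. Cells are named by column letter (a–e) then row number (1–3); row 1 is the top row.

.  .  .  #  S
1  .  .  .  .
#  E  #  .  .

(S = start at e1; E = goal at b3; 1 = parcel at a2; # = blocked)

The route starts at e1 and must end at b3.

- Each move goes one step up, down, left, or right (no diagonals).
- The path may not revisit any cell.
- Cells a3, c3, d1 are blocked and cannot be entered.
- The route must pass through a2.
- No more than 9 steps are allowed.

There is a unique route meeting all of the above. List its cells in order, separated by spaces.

e1 e2 d2 c2 c1 b1 a1 a2 b2 b3

Any route must reach a2 and still end at b3 within 9 moves, so the order of the required stops is forced.
Route from e1: down to e2, 2× left (reaching c2), up to c1, 2× left (reaching a1), down to a2, right to b2, down to b3 — 9 moves in all.
Check: all required cells visited; 9 ≤ 9 moves.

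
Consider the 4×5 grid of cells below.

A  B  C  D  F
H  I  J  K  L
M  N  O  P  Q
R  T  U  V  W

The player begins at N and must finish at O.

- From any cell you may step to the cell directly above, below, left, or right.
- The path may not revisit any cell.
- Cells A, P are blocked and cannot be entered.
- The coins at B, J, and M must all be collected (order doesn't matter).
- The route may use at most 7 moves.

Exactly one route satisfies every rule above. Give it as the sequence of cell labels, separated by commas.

The budget equals the shortest possible length, so every move has to be on a shortest route through the required cells.
Route from N: left to M, up to H, right to I, up to B, right to C, 2× down (reaching O) — 7 moves in all.
Check: all required cells visited; 7 ≤ 7 moves.

N, M, H, I, B, C, J, O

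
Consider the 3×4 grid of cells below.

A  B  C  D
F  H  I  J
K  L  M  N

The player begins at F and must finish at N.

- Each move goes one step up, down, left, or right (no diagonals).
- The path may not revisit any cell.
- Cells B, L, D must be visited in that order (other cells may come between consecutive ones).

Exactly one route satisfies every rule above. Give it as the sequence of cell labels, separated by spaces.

The waypoints must appear in the order B, L, D, with no cell reused.
Route from F: up to A, right to B, 2× down (reaching L), right to M, 2× up (reaching C), right to D, 2× down (reaching N) — 10 moves in all.
Check: order respected (B at step 2, L at step 4, D at step 8).

F A B H L M I C D J N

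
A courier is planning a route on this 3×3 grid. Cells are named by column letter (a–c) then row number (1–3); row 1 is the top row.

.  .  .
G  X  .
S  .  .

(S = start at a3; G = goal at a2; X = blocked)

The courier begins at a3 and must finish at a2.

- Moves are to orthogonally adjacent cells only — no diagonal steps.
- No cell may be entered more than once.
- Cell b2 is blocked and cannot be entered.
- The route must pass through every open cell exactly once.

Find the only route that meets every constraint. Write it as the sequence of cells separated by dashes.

a3 - b3 - c3 - c2 - c1 - b1 - a1 - a2

Need to visit all 8 open cells exactly once, starting at a3 and ending at a2.
Cell a1 has only two open neighbours (a2 and b1), so the path must pass straight through it: one of those is the cell it's entered from and the other is where it exits.
Route from a3: right 2 to c3, up 2 to c1, left 2 to a1, down 1 to a2 — 7 moves in all.
Check: all 8 open cells covered.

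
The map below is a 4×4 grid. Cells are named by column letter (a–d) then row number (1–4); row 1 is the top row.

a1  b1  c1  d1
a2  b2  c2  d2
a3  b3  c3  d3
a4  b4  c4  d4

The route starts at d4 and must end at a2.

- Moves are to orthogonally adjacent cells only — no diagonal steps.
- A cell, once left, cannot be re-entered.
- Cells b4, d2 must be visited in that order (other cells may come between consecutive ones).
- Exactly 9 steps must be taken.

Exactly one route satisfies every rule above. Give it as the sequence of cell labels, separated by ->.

The waypoints must appear in the order b4, d2, with no cell reused.
Route from d4: left 2 to b4, up 1 to b3, right 2 to d3, up 1 to d2, left 3 to a2 — 9 moves in all.
Check: order respected (b4 at step 2, d2 at step 6); 9 moves as required.

d4 -> c4 -> b4 -> b3 -> c3 -> d3 -> d2 -> c2 -> b2 -> a2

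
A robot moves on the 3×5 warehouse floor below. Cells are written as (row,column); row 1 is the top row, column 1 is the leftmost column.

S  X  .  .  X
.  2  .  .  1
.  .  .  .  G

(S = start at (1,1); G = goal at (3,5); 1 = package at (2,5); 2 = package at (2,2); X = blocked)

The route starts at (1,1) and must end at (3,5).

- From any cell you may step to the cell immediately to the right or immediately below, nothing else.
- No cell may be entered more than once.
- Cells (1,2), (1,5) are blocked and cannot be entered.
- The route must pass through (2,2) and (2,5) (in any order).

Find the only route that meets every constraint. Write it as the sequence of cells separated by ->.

(1,1) -> (2,1) -> (2,2) -> (2,3) -> (2,4) -> (2,5) -> (3,5)

Moves only go right or down, so the column and row indices never decrease.
Route from (1,1): down 1 to (2,1), right 4 to (2,5), down 1 to (3,5) — 6 moves in all.
Check: all required cells visited.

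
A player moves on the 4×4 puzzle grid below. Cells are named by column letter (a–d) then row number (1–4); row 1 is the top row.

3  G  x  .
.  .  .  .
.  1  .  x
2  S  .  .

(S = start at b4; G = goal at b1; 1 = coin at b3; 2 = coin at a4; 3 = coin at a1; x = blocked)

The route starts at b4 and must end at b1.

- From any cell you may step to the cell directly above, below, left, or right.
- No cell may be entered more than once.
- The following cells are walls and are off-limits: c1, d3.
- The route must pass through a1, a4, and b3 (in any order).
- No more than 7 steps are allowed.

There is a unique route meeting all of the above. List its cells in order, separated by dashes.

b4 - a4 - a3 - b3 - b2 - a2 - a1 - b1

The 7-move cap with required stops at a1, a4, b3 leaves no slack for detours.
Route from b4: left 1 to a4, up 1 to a3, right 1 to b3, up 1 to b2, left 1 to a2, up 1 to a1, right 1 to b1 — 7 moves in all.
Check: all required cells visited; 7 ≤ 7 moves.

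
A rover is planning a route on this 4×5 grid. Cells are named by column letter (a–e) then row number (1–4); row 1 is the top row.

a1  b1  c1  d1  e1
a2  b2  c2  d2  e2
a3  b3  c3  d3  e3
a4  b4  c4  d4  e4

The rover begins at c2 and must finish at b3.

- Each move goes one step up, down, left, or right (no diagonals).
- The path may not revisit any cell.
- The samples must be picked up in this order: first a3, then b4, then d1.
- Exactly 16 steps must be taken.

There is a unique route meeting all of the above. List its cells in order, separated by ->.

The waypoints must appear in the order a3, b4, d1, with no cell reused.
Route from c2: 2× left (reaching a2), 2× down (reaching a4), 4× right (reaching e4), 3× up (reaching e1), left to d1, 2× down (reaching d3), 2× left (reaching b3) — 16 moves in all.
Check: order respected (a3 at step 3, b4 at step 5, d1 at step 12); 16 moves as required.

c2 -> b2 -> a2 -> a3 -> a4 -> b4 -> c4 -> d4 -> e4 -> e3 -> e2 -> e1 -> d1 -> d2 -> d3 -> c3 -> b3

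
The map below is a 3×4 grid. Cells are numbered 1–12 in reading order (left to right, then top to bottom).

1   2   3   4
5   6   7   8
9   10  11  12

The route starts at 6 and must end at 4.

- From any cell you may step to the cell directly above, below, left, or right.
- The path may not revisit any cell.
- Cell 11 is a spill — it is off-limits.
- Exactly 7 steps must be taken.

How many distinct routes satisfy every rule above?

Need simple routes of exactly 7 moves from 6 to 4 (Manhattan distance 3, so 2 moves are spent on a detour and 2 undoing it).
Enumerating: 6 10 9 5 1 2 3 4 | 6 5 1 2 3 7 8 4.
That gives 2 routes.

2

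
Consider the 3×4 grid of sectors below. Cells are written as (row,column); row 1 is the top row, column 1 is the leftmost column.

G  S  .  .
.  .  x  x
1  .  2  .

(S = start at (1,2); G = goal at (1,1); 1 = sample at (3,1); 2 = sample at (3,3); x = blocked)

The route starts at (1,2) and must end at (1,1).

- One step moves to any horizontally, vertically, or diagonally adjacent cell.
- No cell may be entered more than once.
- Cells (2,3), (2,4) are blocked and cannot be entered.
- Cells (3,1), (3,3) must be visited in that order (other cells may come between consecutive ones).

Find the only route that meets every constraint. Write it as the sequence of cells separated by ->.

The waypoints must appear in the order (3,1), (3,3), with no cell reused.
Route from (1,2): down-left to (2,1), down to (3,1), 2× right (reaching (3,3)), 2× up-left (reaching (1,1)) — 6 moves in all.
Check: order respected (1 at step 2, 2 at step 4).

(1,2) -> (2,1) -> (3,1) -> (3,2) -> (3,3) -> (2,2) -> (1,1)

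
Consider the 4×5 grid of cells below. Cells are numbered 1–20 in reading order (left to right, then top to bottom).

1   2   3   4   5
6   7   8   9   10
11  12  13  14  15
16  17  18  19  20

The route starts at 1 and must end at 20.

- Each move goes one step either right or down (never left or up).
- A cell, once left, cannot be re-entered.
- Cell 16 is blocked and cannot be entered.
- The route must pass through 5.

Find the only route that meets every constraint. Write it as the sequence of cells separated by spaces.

Moves only go right or down, so the column and row indices never decrease.
Route from 1: 4× right (reaching 5), 3× down (reaching 20) — 7 moves in all.
Check: all required cells visited.

1 2 3 4 5 10 15 20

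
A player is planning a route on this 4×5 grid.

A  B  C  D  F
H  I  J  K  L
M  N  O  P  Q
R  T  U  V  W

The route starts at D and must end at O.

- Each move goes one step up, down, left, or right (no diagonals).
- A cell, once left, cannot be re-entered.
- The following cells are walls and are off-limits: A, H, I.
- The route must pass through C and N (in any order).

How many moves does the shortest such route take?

Any route passes through C and N in some order between D and O. Summing Manhattan distances along each leg and taking the cheapest ordering (D → C → N → O) gives a lower bound of 1 + 3 + 1 = 5 moves.
The shortest route satisfying every rule uses 9 moves: D → C → J → K → P → V → U → T → N → O.
The no-revisit rule (legs can't share cells) pushes the minimum above the 5-move bound; an exhaustive check rules out every length from 5 to 8 (on a 4-connected grid the length of any start-to-goal walk has the same parity as the Manhattan bound, so only lengths 5, 7, 9, … need checking), leaving 9 as the minimum.

9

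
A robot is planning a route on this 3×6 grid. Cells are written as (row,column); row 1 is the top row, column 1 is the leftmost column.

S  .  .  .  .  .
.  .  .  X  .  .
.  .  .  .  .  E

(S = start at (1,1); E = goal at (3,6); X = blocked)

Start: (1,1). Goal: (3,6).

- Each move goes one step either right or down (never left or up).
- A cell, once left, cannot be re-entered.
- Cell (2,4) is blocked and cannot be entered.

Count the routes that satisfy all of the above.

9

A right/down-only route from (1,1) to (3,6) makes exactly 2 down-moves and 5 right-moves in some order.
With no other constraints that would be C(7,2) = 21 routes.
Subtract routes through each blocked cell (inclusion–exclusion for overlaps): − through (2,4): 12 → 9.
That gives 9 routes.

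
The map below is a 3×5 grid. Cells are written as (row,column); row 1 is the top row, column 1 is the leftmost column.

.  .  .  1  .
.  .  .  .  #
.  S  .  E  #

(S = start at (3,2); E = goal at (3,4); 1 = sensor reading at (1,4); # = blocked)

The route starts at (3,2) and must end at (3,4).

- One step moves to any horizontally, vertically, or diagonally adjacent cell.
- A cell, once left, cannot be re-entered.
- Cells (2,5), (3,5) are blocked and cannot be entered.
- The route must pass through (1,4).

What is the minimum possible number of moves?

4

Any route passes through (1,4) somewhere between (3,2) and (3,4). Summing Chebyshev distances along the two legs ((3,2) → (1,4) → (3,4)) gives a lower bound of 2 + 2 = 4 moves.
A route of 4 moves achieves this: (3,2) → (2,3) → (1,4) → (2,4) → (3,4).
Since 4 matches the lower bound, it is optimal.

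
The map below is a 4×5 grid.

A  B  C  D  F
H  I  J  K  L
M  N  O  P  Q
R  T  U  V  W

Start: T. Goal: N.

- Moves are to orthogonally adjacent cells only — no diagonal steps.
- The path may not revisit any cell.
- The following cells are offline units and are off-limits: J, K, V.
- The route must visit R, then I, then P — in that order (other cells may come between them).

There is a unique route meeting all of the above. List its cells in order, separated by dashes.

The waypoints must appear in the order R, I, P, with no cell reused.
Route from T: left 1 to R, up 2 to H, right 1 to I, up 1 to B, right 3 to F, down 2 to Q, left 3 to N — 13 moves in all.
Check: order respected (R at step 1, I at step 4, P at step 11).

T - R - M - H - I - B - C - D - F - L - Q - P - O - N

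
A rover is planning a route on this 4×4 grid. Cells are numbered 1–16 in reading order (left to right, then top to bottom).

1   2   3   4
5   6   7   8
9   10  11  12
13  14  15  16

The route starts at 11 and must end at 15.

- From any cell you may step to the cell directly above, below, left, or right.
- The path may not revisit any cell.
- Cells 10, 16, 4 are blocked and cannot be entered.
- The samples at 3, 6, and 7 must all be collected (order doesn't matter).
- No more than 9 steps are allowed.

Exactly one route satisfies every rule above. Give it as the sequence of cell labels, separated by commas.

The budget equals the shortest possible length, so every move has to be on a shortest route through the required cells.
Route from 11: 2× up (reaching 3), left to 2, down to 6, left to 5, 2× down (reaching 13), 2× right (reaching 15) — 9 moves in all.
Check: all required cells visited; 9 ≤ 9 moves.

11, 7, 3, 2, 6, 5, 9, 13, 14, 15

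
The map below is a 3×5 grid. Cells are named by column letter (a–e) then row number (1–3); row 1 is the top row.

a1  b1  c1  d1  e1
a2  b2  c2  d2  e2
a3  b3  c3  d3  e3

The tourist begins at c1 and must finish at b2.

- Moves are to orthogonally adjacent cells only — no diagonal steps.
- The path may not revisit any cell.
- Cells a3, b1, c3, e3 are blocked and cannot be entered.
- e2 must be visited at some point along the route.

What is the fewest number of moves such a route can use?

6

Any route passes through e2 somewhere between c1 and b2. Summing Manhattan distances along the two legs (c1 → e2 → b2) gives a lower bound of 3 + 3 = 6 moves.
A route of 6 moves achieves this: c1 → d1 → e1 → e2 → d2 → c2 → b2.
Since 6 matches the lower bound, it is optimal.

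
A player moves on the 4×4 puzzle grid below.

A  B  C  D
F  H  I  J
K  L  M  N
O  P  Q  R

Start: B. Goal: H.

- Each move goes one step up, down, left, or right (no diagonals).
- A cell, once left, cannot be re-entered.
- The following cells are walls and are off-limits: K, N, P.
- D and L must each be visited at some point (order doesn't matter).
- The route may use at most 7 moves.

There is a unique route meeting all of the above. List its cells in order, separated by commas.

The 7-move cap with required stops at D, L leaves no slack for detours.
Route from B: 2× right (reaching D), down to J, left to I, down to M, left to L, up to H — 7 moves in all.
Check: all required cells visited; 7 ≤ 7 moves.

B, C, D, J, I, M, L, H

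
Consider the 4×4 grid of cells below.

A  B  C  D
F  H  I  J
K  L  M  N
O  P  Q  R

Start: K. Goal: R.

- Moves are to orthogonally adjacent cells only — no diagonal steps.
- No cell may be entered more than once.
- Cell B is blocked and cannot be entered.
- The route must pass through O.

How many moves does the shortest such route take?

4

Any route passes through O somewhere between K and R. Summing Manhattan distances along the two legs (K → O → R) gives a lower bound of 1 + 3 = 4 moves.
A route of 4 moves achieves this: K → O → P → Q → R.
Since 4 matches the lower bound, it is optimal.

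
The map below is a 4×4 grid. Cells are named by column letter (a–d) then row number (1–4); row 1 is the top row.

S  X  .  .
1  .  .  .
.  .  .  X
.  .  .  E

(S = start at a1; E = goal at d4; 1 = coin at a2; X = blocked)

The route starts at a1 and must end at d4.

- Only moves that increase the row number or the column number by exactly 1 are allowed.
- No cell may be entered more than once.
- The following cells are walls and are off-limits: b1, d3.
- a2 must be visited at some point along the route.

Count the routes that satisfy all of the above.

A right/down-only route from a1 to d4 makes exactly 3 down-moves and 3 right-moves in some order.
With no other constraints that would be C(6,3) = 20 routes.
Split at a2 and multiply the segment counts (each segment already excludes blocked cells): a1→a2: 1; a2→d4: 6; product = 6.
That gives 6 routes.

6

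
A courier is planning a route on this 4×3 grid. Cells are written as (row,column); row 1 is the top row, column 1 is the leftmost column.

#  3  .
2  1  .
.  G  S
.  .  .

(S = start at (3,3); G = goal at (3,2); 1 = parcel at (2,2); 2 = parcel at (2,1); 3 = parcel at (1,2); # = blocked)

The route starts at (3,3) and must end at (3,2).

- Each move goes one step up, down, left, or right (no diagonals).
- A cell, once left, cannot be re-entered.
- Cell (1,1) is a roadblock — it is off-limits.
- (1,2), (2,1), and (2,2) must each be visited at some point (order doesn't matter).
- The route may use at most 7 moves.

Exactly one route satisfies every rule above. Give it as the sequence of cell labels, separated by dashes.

(3,3) - (2,3) - (1,3) - (1,2) - (2,2) - (2,1) - (3,1) - (3,2)

Any route must reach (1,2), (2,1), and (2,2) and still end at (3,2) within 7 moves, so the order of the required stops is forced.
Route from (3,3): 2× up (reaching (1,3)), left to (1,2), down to (2,2), left to (2,1), down to (3,1), right to (3,2) — 7 moves in all.
Check: all required cells visited; 7 ≤ 7 moves.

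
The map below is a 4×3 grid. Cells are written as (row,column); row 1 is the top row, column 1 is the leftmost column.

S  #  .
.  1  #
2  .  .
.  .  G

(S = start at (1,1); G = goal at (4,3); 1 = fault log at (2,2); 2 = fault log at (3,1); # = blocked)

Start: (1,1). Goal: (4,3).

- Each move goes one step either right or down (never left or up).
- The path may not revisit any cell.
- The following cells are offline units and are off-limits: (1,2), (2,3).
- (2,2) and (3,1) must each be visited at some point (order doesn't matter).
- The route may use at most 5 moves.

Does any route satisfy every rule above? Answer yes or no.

(3,1) is below but to the left of (2,2): going (2,2) → (3,1) would need a leftward move and (3,1) → (2,2) an upward move, so no right/down-only route can visit both required cells.

no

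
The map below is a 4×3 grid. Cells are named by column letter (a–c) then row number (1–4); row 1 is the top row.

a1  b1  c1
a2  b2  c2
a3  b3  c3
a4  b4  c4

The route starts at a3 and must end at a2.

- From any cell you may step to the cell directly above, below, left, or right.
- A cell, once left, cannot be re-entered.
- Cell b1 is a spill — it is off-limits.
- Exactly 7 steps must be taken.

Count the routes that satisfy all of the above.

Need simple routes of exactly 7 moves from a3 to a2 (Manhattan distance 1, so 3 moves are spent on a detour and 3 undoing it).
Enumerating: a3 a4 b4 b3 c3 c2 b2 a2 | a3 a4 b4 c4 c3 c2 b2 a2 | a3 a4 b4 c4 c3 b3 b2 a2 | a3 b3 b4 c4 c3 c2 b2 a2.
That gives 4 routes.

4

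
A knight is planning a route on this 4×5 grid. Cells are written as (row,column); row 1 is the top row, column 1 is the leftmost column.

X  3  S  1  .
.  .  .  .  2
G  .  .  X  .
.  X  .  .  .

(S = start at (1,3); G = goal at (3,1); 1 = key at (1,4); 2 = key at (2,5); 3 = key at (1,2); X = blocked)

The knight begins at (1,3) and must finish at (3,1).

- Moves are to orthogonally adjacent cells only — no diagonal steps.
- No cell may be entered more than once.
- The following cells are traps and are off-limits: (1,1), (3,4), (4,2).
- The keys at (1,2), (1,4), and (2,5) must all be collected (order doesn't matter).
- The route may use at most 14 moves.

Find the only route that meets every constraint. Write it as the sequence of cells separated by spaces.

(1,3) (1,2) (2,2) (2,3) (2,4) (1,4) (1,5) (2,5) (3,5) (4,5) (4,4) (4,3) (3,3) (3,2) (3,1)

The 14-move cap with required stops at (1,2), (1,4), (2,5) leaves no slack for detours.
Route from (1,3): left to (1,2), down to (2,2), 2× right (reaching (2,4)), up to (1,4), right to (1,5), 3× down (reaching (4,5)), 2× left (reaching (4,3)), up to (3,3), 2× left (reaching (3,1)) — 14 moves in all.
Check: all required cells visited; 14 ≤ 14 moves.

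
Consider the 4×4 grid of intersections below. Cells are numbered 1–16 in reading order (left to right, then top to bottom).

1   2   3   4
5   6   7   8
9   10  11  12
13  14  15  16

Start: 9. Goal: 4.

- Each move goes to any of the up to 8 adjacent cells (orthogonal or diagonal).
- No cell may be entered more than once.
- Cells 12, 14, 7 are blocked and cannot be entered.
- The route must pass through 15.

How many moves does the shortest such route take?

Any route passes through 15 somewhere between 9 and 4. Summing Chebyshev distances along the two legs (9 → 15 → 4) gives a lower bound of 2 + 3 = 5 moves.
A route of 5 moves achieves this: 9 → 10 → 15 → 11 → 8 → 4.
Since 5 matches the lower bound, it is optimal.

5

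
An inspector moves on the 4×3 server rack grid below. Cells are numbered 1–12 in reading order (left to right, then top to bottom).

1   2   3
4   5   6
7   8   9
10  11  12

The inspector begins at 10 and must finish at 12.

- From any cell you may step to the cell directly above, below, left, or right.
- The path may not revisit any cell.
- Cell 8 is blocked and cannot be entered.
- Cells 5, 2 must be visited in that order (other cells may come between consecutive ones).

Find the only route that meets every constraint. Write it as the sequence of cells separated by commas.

10, 7, 4, 5, 2, 3, 6, 9, 12

The waypoints must appear in the order 5, 2, with no cell reused.
Route from 10: up 2 to 4, right 1 to 5, up 1 to 2, right 1 to 3, down 3 to 12 — 8 moves in all.
Check: order respected (5 at step 3, 2 at step 4).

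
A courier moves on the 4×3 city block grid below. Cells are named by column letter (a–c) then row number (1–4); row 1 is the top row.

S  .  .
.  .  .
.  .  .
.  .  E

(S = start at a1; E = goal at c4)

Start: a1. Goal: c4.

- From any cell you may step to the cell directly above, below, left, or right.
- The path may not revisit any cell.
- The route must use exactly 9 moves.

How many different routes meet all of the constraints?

11

Need simple routes of exactly 9 moves from a1 to c4 (Manhattan distance 5, so 2 moves are spent on a detour and 2 undoing it).
Branch systematically from the start, pruning whenever the remaining move budget drops below the Manhattan distance to c4 or differs from it in parity. Grouping the completions by first move — via a2: 4; via b1: 7 — and summing: 4 + 7 = 11.
That gives 11 routes.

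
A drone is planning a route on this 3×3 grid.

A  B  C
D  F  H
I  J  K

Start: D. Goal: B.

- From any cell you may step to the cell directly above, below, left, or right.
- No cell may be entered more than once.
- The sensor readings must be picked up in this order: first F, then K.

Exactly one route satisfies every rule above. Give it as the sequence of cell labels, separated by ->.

The waypoints must appear in the order F, K, with no cell reused.
Route from D: right to F, down to J, right to K, 2× up (reaching C), left to B — 6 moves in all.
Check: order respected (F at step 1, K at step 3).

D -> F -> J -> K -> H -> C -> B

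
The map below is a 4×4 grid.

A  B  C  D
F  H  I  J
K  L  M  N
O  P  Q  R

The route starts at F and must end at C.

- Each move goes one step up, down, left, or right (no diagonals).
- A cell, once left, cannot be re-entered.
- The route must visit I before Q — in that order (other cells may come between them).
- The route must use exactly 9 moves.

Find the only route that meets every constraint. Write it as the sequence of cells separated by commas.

F, H, I, M, Q, R, N, J, D, C

The waypoints must appear in the order I, Q, with no cell reused.
Route from F: right 2 to I, down 2 to Q, right 1 to R, up 3 to D, left 1 to C — 9 moves in all.
Check: order respected (I at step 2, Q at step 4); 9 moves as required.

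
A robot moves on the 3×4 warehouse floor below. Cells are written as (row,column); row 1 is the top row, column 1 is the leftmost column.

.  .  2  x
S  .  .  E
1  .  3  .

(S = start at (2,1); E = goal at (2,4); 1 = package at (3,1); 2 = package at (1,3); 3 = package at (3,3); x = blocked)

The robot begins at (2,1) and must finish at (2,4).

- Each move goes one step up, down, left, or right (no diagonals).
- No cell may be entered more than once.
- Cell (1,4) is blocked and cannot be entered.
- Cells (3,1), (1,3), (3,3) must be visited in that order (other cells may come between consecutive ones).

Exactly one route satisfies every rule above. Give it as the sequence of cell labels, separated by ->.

The waypoints must appear in the order (3,1), (1,3), (3,3), with no cell reused.
Route from (2,1): down 1 to (3,1), right 1 to (3,2), up 2 to (1,2), right 1 to (1,3), down 2 to (3,3), right 1 to (3,4), up 1 to (2,4) — 9 moves in all.
Check: order respected (1 at step 1, 2 at step 5, 3 at step 7).

(2,1) -> (3,1) -> (3,2) -> (2,2) -> (1,2) -> (1,3) -> (2,3) -> (3,3) -> (3,4) -> (2,4)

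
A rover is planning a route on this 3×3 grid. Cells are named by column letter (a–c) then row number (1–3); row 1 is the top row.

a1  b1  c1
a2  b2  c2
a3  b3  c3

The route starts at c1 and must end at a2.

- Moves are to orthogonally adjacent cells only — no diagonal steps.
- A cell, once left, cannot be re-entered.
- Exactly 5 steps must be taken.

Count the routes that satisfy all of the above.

5

Need simple routes of exactly 5 moves from c1 to a2 (Manhattan distance 3, so 1 moves are spent on a detour and 1 undoing it).
Enumerating: c1 c2 c3 b3 b2 a2 | c1 c2 c3 b3 a3 a2 | c1 c2 b2 b1 a1 a2 | c1 c2 b2 b3 a3 a2 | c1 b1 b2 b3 a3 a2.
That gives 5 routes.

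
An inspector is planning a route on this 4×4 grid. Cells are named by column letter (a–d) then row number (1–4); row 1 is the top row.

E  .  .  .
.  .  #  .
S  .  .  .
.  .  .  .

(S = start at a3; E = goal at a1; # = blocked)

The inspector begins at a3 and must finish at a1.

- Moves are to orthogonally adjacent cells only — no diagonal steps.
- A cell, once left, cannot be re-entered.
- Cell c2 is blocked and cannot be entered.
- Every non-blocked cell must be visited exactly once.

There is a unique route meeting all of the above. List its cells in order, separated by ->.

a3 -> a4 -> b4 -> b3 -> c3 -> c4 -> d4 -> d3 -> d2 -> d1 -> c1 -> b1 -> b2 -> a2 -> a1

Need to visit all 15 open cells exactly once, starting at a3 and ending at a1.
Cell d4 has only two open neighbours (d3 and c4), so the path must pass straight through it: one of those is the cell it's entered from and the other is where it exits.
Route from a3: down to a4, right to b4, up to b3, right to c3, down to c4, right to d4, 3× up (reaching d1), 2× left (reaching b1), down to b2, left to a2, up to a1 — 14 moves in all.
Check: all 15 open cells covered.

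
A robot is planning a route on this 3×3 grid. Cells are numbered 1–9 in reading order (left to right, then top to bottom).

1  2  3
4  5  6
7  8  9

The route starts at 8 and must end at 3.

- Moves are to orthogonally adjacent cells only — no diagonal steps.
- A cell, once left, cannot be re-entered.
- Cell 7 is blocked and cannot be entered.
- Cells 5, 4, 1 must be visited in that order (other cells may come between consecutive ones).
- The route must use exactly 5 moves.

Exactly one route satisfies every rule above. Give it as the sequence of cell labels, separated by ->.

8 -> 5 -> 4 -> 1 -> 2 -> 3

The waypoints must appear in the order 5, 4, 1, with no cell reused.
Route from 8: up to 5, left to 4, up to 1, 2× right (reaching 3) — 5 moves in all.
Check: order respected (5 at step 1, 4 at step 2, 1 at step 3); 5 moves as required.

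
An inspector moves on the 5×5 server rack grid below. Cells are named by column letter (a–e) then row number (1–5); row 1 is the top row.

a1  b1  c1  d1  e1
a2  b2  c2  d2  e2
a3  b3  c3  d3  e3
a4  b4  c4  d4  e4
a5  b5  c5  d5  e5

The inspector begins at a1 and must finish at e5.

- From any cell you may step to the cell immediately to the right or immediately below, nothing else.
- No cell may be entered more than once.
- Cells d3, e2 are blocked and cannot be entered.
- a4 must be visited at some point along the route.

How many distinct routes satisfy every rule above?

5

A right/down-only route from a1 to e5 makes exactly 4 down-moves and 4 right-moves in some order.
With no other constraints that would be C(8,4) = 70 routes.
Split at a4 and multiply the segment counts (each segment already excludes blocked cells): a1→a4: 1; a4→e5: 5; product = 5.
That gives 5 routes.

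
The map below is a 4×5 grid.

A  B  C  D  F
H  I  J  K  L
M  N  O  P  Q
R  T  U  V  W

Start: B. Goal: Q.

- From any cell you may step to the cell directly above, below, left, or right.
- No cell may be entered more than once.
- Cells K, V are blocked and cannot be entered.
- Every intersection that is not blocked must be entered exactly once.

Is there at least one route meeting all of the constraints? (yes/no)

Cell W has only one open neighbour but is neither the start nor the goal, so a Hamiltonian route would have to both enter and leave it through the same neighbour — impossible without revisiting.

no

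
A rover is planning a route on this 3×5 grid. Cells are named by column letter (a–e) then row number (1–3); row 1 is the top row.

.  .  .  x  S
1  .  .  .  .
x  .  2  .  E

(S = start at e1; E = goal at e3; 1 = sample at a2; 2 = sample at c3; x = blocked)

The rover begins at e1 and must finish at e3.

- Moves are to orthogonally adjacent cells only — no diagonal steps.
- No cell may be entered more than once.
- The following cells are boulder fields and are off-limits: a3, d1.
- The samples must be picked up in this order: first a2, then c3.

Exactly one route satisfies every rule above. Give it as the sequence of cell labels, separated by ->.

The waypoints must appear in the order a2, c3, with no cell reused.
Route from e1: down to e2, 2× left (reaching c2), up to c1, 2× left (reaching a1), down to a2, right to b2, down to b3, 3× right (reaching e3) — 12 moves in all.
Check: order respected (1 at step 7, 2 at step 10).

e1 -> e2 -> d2 -> c2 -> c1 -> b1 -> a1 -> a2 -> b2 -> b3 -> c3 -> d3 -> e3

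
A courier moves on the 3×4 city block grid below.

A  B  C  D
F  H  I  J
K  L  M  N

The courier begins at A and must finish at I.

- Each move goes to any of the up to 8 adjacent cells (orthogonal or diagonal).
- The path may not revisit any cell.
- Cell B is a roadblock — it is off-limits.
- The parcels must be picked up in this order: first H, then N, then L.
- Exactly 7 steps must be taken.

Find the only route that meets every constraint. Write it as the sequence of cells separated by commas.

The waypoints must appear in the order H, N, L, with no cell reused.
Route from A: down-right 1 to H, up-right 1 to C, down-right 1 to J, down 1 to N, left 2 to L, up-right 1 to I — 7 moves in all.
Check: order respected (H at step 1, N at step 4, L at step 6); 7 moves as required.

A, H, C, J, N, M, L, I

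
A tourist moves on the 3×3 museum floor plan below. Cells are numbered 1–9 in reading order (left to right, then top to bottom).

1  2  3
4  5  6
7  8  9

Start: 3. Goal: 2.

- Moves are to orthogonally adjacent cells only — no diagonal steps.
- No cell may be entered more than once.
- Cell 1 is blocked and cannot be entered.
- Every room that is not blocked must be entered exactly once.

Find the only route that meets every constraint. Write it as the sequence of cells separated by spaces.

Need to visit all 8 open cells exactly once, starting at 3 and ending at 2.
Cell 7 has only two open neighbours (4 and 8), so the path must pass straight through it: one of those is the cell it's entered from and the other is where it exits.
Route from 3: 2× down (reaching 9), 2× left (reaching 7), up to 4, right to 5, up to 2 — 7 moves in all.
Check: all 8 open cells covered.

3 6 9 8 7 4 5 2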